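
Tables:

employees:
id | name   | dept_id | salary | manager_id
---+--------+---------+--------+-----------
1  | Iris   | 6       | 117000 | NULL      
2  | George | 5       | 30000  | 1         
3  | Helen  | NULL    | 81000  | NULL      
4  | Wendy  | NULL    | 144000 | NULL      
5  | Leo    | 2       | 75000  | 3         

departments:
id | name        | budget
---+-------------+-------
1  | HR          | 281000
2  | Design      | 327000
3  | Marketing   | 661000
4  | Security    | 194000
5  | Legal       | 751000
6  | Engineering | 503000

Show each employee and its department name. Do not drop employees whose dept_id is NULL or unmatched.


LEFT JOIN keeps every row from employees (the left table); where dept_id has no match in departments, the department columns become NULL. Walk through each employee:
  - employee 1 (Iris): dept_id=6 -> matches Engineering
  - employee 2 (George): dept_id=5 -> matches Legal
  - employee 3 (Helen): dept_id=NULL, no match -> kept with NULL
  - employee 4 (Wendy): dept_id=NULL, no match -> kept with NULL
  - employee 5 (Leo): dept_id=2 -> matches Design
All 5 rows appear; 2 have NULL department.

SQL:
SELECT a.name, b.name AS department
FROM employees a
LEFT JOIN departments b ON a.dept_id = b.id

Result:
name   | department 
-------+------------
Iris   | Engineering
George | Legal      
Helen  | NULL       
Wendy  | NULL       
Leo    | Design     


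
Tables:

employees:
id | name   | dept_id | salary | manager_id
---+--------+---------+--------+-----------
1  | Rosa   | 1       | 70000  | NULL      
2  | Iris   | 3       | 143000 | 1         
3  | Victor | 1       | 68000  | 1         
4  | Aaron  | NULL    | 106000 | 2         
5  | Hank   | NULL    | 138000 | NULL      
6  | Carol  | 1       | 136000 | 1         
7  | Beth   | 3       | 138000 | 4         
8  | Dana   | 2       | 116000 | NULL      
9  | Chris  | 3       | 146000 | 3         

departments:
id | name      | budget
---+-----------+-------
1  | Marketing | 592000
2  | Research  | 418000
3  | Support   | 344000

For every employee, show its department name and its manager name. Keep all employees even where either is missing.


Two LEFT JOINs from the same base table employees: one to departments via dept_id, one to employees itself via manager_id. Both are LEFT so every employee is preserved.
Match against departments:
  - employee 1 (Rosa): dept_id=1 -> matches Marketing
  - employee 2 (Iris): dept_id=3 -> matches Support
  - employee 3 (Victor): dept_id=1 -> matches Marketing
  - employee 4 (Aaron): dept_id=NULL, no match -> kept with NULL
  - employee 5 (Hank): dept_id=NULL, no match -> kept with NULL
  - employee 6 (Carol): dept_id=1 -> matches Marketing
  - employee 7 (Beth): dept_id=3 -> matches Support
  - employee 8 (Dana): dept_id=2 -> matches Research
  - employee 9 (Chris): dept_id=3 -> matches Support
Match against employees (self):
  - employee 1 (Rosa): manager_id=NULL -> NULL
  - employee 2 (Iris): manager_id=1 -> Rosa
  - employee 3 (Victor): manager_id=1 -> Rosa
  - employee 4 (Aaron): manager_id=2 -> Iris
  - employee 5 (Hank): manager_id=NULL -> NULL
  - employee 6 (Carol): manager_id=1 -> Rosa
  - employee 7 (Beth): manager_id=4 -> Aaron
  - employee 8 (Dana): manager_id=NULL -> NULL
  - employee 9 (Chris): manager_id=3 -> Victor

SQL:
SELECT a.name, b.name AS department, c.name AS manager
FROM employees a
LEFT JOIN departments b ON a.dept_id = b.id
LEFT JOIN employees c ON a.manager_id = c.id

Result:
name   | department | manager
-------+------------+--------
Rosa   | Marketing  | NULL   
Iris   | Support    | Rosa   
Victor | Marketing  | Rosa   
Aaron  | NULL       | Iris   
Hank   | NULL       | NULL   
Carol  | Marketing  | Rosa   
Beth   | Support    | Aaron  
Dana   | Research   | NULL   
Chris  | Support    | Victor 


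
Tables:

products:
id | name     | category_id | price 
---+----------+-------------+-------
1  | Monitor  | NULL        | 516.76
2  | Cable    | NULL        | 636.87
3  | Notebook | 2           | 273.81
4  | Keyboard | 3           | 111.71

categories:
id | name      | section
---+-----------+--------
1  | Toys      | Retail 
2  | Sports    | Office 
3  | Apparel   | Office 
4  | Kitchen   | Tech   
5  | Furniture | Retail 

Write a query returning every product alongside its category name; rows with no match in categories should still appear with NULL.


LEFT JOIN keeps every row from products (the left table); where category_id has no match in categories, the category columns become NULL. Walk through each product:
  - product 1 (Monitor): category_id=NULL, no match -> kept with NULL
  - product 2 (Cable): category_id=NULL, no match -> kept with NULL
  - product 3 (Notebook): category_id=2 -> matches Sports
  - product 4 (Keyboard): category_id=3 -> matches Apparel
All 4 rows appear; 2 have NULL category.

SQL:
SELECT a.name, b.name AS category
FROM products a
LEFT JOIN categories b ON a.category_id = b.id

Result:
name     | category
---------+---------
Monitor  | NULL    
Cable    | NULL    
Notebook | Sports  
Keyboard | Apparel 


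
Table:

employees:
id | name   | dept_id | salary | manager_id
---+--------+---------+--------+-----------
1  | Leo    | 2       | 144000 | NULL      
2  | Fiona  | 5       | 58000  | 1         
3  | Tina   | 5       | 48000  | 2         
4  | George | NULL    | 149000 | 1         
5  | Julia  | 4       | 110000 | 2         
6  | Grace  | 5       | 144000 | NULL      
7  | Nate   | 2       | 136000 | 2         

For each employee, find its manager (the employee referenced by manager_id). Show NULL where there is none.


This is a self-join: employees is joined to a second copy of itself, matching each row's manager_id to another row's id. Use LEFT JOIN so rows with manager_id=NULL are kept.
  - employee 1 (Leo): manager_id=NULL -> NULL
  - employee 2 (Fiona): manager_id=1 -> Leo
  - employee 3 (Tina): manager_id=2 -> Fiona
  - employee 4 (George): manager_id=1 -> Leo
  - employee 5 (Julia): manager_id=2 -> Fiona
  - employee 6 (Grace): manager_id=NULL -> NULL
  - employee 7 (Nate): manager_id=2 -> Fiona

SQL:
SELECT a.name AS item, b.name AS manager
FROM employees a
LEFT JOIN employees b ON a.manager_id = b.id

Result:
item   | manager
-------+--------
Leo    | NULL   
Fiona  | Leo    
Tina   | Fiona  
George | Leo    
Julia  | Fiona  
Grace  | NULL   
Nate   | Fiona  


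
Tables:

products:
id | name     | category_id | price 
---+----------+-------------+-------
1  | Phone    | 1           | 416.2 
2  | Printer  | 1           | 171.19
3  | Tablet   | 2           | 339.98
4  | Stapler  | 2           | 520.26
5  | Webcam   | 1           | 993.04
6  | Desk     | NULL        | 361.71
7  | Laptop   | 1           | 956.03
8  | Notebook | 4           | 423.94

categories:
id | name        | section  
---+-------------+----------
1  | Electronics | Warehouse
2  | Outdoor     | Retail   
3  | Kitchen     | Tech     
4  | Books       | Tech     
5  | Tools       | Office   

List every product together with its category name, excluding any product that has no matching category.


INNER JOIN keeps only products rows whose category_id matches an id in categories. Walk through each product:
  - product 1 (Phone): category_id=1 -> matches Electronics
  - product 2 (Printer): category_id=1 -> matches Electronics
  - product 3 (Tablet): category_id=2 -> matches Outdoor
  - product 4 (Stapler): category_id=2 -> matches Outdoor
  - product 5 (Webcam): category_id=1 -> matches Electronics
  - product 6 (Desk): category_id=NULL, no match -> dropped
  - product 7 (Laptop): category_id=1 -> matches Electronics
  - product 8 (Notebook): category_id=4 -> matches Books
So 1 of 8 rows is dropped.

SQL:
SELECT a.name, b.name AS category
FROM products a
INNER JOIN categories b ON a.category_id = b.id

Result:
name     | category   
---------+------------
Phone    | Electronics
Printer  | Electronics
Tablet   | Outdoor    
Stapler  | Outdoor    
Webcam   | Electronics
Laptop   | Electronics
Notebook | Books      


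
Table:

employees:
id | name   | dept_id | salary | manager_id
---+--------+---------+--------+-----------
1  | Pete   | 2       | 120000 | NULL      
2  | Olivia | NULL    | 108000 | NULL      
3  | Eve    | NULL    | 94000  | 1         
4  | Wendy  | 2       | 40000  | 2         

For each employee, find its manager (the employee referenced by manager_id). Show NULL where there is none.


This is a self-join: employees is joined to a second copy of itself, matching each row's manager_id to another row's id. Use LEFT JOIN so rows with manager_id=NULL are kept.
  - employee 1 (Pete): manager_id=NULL -> NULL
  - employee 2 (Olivia): manager_id=NULL -> NULL
  - employee 3 (Eve): manager_id=1 -> Pete
  - employee 4 (Wendy): manager_id=2 -> Olivia

SQL:
SELECT a.name AS item, b.name AS manager
FROM employees a
LEFT JOIN employees b ON a.manager_id = b.id

Result:
item   | manager
-------+--------
Pete   | NULL   
Olivia | NULL   
Eve    | Pete   
Wendy  | Olivia 


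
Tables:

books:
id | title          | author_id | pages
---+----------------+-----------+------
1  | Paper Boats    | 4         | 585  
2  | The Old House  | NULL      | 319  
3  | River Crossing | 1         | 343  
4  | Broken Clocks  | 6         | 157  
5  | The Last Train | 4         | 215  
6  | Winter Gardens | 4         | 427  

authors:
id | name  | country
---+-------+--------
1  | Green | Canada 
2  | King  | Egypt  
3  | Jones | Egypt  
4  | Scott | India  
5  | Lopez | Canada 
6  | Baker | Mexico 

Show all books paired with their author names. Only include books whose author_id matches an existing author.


INNER JOIN keeps only books rows whose author_id matches an id in authors. Walk through each book:
  - book 1 (Paper Boats): author_id=4 -> matches Scott
  - book 2 (The Old House): author_id=NULL, no match -> dropped
  - book 3 (River Crossing): author_id=1 -> matches Green
  - book 4 (Broken Clocks): author_id=6 -> matches Baker
  - book 5 (The Last Train): author_id=4 -> matches Scott
  - book 6 (Winter Gardens): author_id=4 -> matches Scott
So 1 of 6 rows is dropped.

SQL:
SELECT a.title, b.name AS author
FROM books a
INNER JOIN authors b ON a.author_id = b.id

Result:
title          | author
---------------+-------
Paper Boats    | Scott 
River Crossing | Green 
Broken Clocks  | Baker 
The Last Train | Scott 
Winter Gardens | Scott 


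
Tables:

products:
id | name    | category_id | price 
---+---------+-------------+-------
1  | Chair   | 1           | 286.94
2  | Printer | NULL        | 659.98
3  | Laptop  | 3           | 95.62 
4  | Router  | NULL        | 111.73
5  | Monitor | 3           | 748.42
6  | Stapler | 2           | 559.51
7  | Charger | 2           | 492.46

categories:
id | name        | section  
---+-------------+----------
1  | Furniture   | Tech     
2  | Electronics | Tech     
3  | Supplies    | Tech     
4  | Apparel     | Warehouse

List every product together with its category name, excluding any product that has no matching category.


INNER JOIN keeps only products rows whose category_id matches an id in categories. Walk through each product:
  - product 1 (Chair): category_id=1 -> matches Furniture
  - product 2 (Printer): category_id=NULL, no match -> dropped
  - product 3 (Laptop): category_id=3 -> matches Supplies
  - product 4 (Router): category_id=NULL, no match -> dropped
  - product 5 (Monitor): category_id=3 -> matches Supplies
  - product 6 (Stapler): category_id=2 -> matches Electronics
  - product 7 (Charger): category_id=2 -> matches Electronics
So 2 of 7 rows are dropped.

SQL:
SELECT a.name, b.name AS category
FROM products a
INNER JOIN categories b ON a.category_id = b.id

Result:
name    | category   
--------+------------
Chair   | Furniture  
Laptop  | Supplies   
Monitor | Supplies   
Stapler | Electronics
Charger | Electronics


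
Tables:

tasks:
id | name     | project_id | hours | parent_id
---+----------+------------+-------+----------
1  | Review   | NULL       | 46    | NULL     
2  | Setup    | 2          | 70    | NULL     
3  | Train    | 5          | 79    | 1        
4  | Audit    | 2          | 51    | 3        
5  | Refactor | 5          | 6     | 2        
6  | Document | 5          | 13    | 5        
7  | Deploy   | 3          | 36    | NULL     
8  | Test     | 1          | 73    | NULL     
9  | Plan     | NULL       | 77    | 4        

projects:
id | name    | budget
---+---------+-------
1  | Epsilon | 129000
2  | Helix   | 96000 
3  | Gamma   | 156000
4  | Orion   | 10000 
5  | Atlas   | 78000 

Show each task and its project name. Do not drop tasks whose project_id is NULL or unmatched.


LEFT JOIN keeps every row from tasks (the left table); where project_id has no match in projects, the project columns become NULL. Walk through each task:
  - task 1 (Review): project_id=NULL, no match -> kept with NULL
  - task 2 (Setup): project_id=2 -> matches Helix
  - task 3 (Train): project_id=5 -> matches Atlas
  - task 4 (Audit): project_id=2 -> matches Helix
  - task 5 (Refactor): project_id=5 -> matches Atlas
  - task 6 (Document): project_id=5 -> matches Atlas
  - task 7 (Deploy): project_id=3 -> matches Gamma
  - task 8 (Test): project_id=1 -> matches Epsilon
  - task 9 (Plan): project_id=NULL, no match -> kept with NULL
All 9 rows appear; 2 have NULL project.

SQL:
SELECT a.name, b.name AS project
FROM tasks a
LEFT JOIN projects b ON a.project_id = b.id

Result:
name     | project
---------+--------
Review   | NULL   
Setup    | Helix  
Train    | Atlas  
Audit    | Helix  
Refactor | Atlas  
Document | Atlas  
Deploy   | Gamma  
Test     | Epsilon
Plan     | NULL   


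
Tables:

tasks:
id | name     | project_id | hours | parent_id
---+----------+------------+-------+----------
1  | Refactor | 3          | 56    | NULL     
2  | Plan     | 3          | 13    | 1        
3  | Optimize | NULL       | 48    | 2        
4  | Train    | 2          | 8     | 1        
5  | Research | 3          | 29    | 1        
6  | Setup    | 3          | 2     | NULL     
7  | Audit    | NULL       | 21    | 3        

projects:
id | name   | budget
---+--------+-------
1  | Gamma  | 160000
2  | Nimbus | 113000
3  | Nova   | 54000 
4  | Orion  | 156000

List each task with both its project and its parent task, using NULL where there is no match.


Two LEFT JOINs from the same base table tasks: one to projects via project_id, one to tasks itself via parent_id. Both are LEFT so every task is preserved.
Match against projects:
  - task 1 (Refactor): project_id=3 -> matches Nova
  - task 2 (Plan): project_id=3 -> matches Nova
  - task 3 (Optimize): project_id=NULL, no match -> kept with NULL
  - task 4 (Train): project_id=2 -> matches Nimbus
  - task 5 (Research): project_id=3 -> matches Nova
  - task 6 (Setup): project_id=3 -> matches Nova
  - task 7 (Audit): project_id=NULL, no match -> kept with NULL
Match against tasks (self):
  - task 1 (Refactor): parent_id=NULL -> NULL
  - task 2 (Plan): parent_id=1 -> Refactor
  - task 3 (Optimize): parent_id=2 -> Plan
  - task 4 (Train): parent_id=1 -> Refactor
  - task 5 (Research): parent_id=1 -> Refactor
  - task 6 (Setup): parent_id=NULL -> NULL
  - task 7 (Audit): parent_id=3 -> Optimize

SQL:
SELECT a.name, b.name AS project, c.name AS parent
FROM tasks a
LEFT JOIN projects b ON a.project_id = b.id
LEFT JOIN tasks c ON a.parent_id = c.id

Result:
name     | project | parent  
---------+---------+---------
Refactor | Nova    | NULL    
Plan     | Nova    | Refactor
Optimize | NULL    | Plan    
Train    | Nimbus  | Refactor
Research | Nova    | Refactor
Setup    | Nova    | NULL    
Audit    | NULL    | Optimize


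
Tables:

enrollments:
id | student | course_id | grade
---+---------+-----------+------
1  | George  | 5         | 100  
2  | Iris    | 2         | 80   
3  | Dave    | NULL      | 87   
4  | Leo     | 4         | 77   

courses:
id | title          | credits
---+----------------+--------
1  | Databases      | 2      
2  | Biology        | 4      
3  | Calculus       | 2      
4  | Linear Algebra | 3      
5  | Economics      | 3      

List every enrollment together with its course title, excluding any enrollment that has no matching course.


INNER JOIN keeps only enrollments rows whose course_id matches an id in courses. Walk through each enrollment:
  - enrollment 1 (George): course_id=5 -> matches Economics
  - enrollment 2 (Iris): course_id=2 -> matches Biology
  - enrollment 3 (Dave): course_id=NULL, no match -> dropped
  - enrollment 4 (Leo): course_id=4 -> matches Linear Algebra
So 1 of 4 rows is dropped.

SQL:
SELECT a.student, b.title AS course
FROM enrollments a
INNER JOIN courses b ON a.course_id = b.id

Result:
student | course        
--------+---------------
George  | Economics     
Iris    | Biology       
Leo     | Linear Algebra


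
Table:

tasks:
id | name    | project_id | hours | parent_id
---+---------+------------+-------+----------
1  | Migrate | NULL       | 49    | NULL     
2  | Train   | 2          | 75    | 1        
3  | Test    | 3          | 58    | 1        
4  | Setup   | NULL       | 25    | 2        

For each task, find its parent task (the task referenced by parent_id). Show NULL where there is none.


This is a self-join: tasks is joined to a second copy of itself, matching each row's parent_id to another row's id. Use LEFT JOIN so rows with parent_id=NULL are kept.
  - task 1 (Migrate): parent_id=NULL -> NULL
  - task 2 (Train): parent_id=1 -> Migrate
  - task 3 (Test): parent_id=1 -> Migrate
  - task 4 (Setup): parent_id=2 -> Train

SQL:
SELECT a.name AS item, b.name AS parent
FROM tasks a
LEFT JOIN tasks b ON a.parent_id = b.id

Result:
item    | parent 
--------+--------
Migrate | NULL   
Train   | Migrate
Test    | Migrate
Setup   | Train  


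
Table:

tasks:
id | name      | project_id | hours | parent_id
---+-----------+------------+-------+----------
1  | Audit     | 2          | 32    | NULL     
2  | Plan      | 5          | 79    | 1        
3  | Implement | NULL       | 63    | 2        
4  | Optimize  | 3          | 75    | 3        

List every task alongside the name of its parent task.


This is a self-join: tasks is joined to a second copy of itself, matching each row's parent_id to another row's id. Use LEFT JOIN so rows with parent_id=NULL are kept.
  - task 1 (Audit): parent_id=NULL -> NULL
  - task 2 (Plan): parent_id=1 -> Audit
  - task 3 (Implement): parent_id=2 -> Plan
  - task 4 (Optimize): parent_id=3 -> Implement

SQL:
SELECT a.name AS item, b.name AS parent
FROM tasks a
LEFT JOIN tasks b ON a.parent_id = b.id

Result:
item      | parent   
----------+----------
Audit     | NULL     
Plan      | Audit    
Implement | Plan     
Optimize  | Implement


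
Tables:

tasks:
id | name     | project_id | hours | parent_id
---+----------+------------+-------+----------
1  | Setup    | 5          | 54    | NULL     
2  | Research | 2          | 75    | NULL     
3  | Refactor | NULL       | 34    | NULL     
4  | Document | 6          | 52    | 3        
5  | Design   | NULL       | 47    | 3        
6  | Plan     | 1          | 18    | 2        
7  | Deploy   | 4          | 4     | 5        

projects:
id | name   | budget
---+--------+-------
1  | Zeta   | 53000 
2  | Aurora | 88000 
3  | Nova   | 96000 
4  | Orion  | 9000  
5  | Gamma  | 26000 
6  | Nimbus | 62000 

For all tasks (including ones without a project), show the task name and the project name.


LEFT JOIN keeps every row from tasks (the left table); where project_id has no match in projects, the project columns become NULL. Walk through each task:
  - task 1 (Setup): project_id=5 -> matches Gamma
  - task 2 (Research): project_id=2 -> matches Aurora
  - task 3 (Refactor): project_id=NULL, no match -> kept with NULL
  - task 4 (Document): project_id=6 -> matches Nimbus
  - task 5 (Design): project_id=NULL, no match -> kept with NULL
  - task 6 (Plan): project_id=1 -> matches Zeta
  - task 7 (Deploy): project_id=4 -> matches Orion
All 7 rows appear; 2 have NULL project.

SQL:
SELECT a.name, b.name AS project
FROM tasks a
LEFT JOIN projects b ON a.project_id = b.id

Result:
name     | project
---------+--------
Setup    | Gamma  
Research | Aurora 
Refactor | NULL   
Document | Nimbus 
Design   | NULL   
Plan     | Zeta   
Deploy   | Orion  


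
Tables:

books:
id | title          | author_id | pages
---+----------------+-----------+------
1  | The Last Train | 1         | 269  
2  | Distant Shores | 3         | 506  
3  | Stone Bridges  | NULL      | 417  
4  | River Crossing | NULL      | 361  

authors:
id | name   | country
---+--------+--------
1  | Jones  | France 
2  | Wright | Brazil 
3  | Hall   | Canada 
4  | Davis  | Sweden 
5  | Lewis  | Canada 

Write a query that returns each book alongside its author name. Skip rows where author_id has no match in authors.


INNER JOIN keeps only books rows whose author_id matches an id in authors. Walk through each book:
  - book 1 (The Last Train): author_id=1 -> matches Jones
  - book 2 (Distant Shores): author_id=3 -> matches Hall
  - book 3 (Stone Bridges): author_id=NULL, no match -> dropped
  - book 4 (River Crossing): author_id=NULL, no match -> dropped
So 2 of 4 rows are dropped.

SQL:
SELECT a.title, b.name AS author
FROM books a
INNER JOIN authors b ON a.author_id = b.id

Result:
title          | author
---------------+-------
The Last Train | Jones 
Distant Shores | Hall  


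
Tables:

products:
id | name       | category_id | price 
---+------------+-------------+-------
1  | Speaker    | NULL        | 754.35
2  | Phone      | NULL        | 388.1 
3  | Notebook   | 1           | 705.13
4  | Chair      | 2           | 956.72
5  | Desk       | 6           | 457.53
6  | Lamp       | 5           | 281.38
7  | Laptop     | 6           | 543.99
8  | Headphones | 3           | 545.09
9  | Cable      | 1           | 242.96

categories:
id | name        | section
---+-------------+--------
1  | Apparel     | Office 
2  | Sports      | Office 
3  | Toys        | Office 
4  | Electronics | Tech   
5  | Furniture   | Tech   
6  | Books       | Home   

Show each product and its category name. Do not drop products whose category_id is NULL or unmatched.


LEFT JOIN keeps every row from products (the left table); where category_id has no match in categories, the category columns become NULL. Walk through each product:
  - product 1 (Speaker): category_id=NULL, no match -> kept with NULL
  - product 2 (Phone): category_id=NULL, no match -> kept with NULL
  - product 3 (Notebook): category_id=1 -> matches Apparel
  - product 4 (Chair): category_id=2 -> matches Sports
  - product 5 (Desk): category_id=6 -> matches Books
  - product 6 (Lamp): category_id=5 -> matches Furniture
  - product 7 (Laptop): category_id=6 -> matches Books
  - product 8 (Headphones): category_id=3 -> matches Toys
  - product 9 (Cable): category_id=1 -> matches Apparel
All 9 rows appear; 2 have NULL category.

SQL:
SELECT a.name, b.name AS category
FROM products a
LEFT JOIN categories b ON a.category_id = b.id

Result:
name       | category 
-----------+----------
Speaker    | NULL     
Phone      | NULL     
Notebook   | Apparel  
Chair      | Sports   
Desk       | Books    
Lamp       | Furniture
Laptop     | Books    
Headphones | Toys     
Cable      | Apparel  


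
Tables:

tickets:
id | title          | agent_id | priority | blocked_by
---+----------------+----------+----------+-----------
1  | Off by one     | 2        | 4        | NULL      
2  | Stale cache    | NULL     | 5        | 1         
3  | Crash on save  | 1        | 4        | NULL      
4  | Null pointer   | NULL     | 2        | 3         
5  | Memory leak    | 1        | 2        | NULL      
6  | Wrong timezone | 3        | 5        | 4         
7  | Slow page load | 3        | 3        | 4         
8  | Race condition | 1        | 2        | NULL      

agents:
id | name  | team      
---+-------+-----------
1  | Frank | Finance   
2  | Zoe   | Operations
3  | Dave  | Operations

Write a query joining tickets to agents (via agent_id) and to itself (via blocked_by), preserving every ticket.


Two LEFT JOINs from the same base table tickets: one to agents via agent_id, one to tickets itself via blocked_by. Both are LEFT so every ticket is preserved.
Match against agents:
  - ticket 1 (Off by one): agent_id=2 -> matches Zoe
  - ticket 2 (Stale cache): agent_id=NULL, no match -> kept with NULL
  - ticket 3 (Crash on save): agent_id=1 -> matches Frank
  - ticket 4 (Null pointer): agent_id=NULL, no match -> kept with NULL
  - ticket 5 (Memory leak): agent_id=1 -> matches Frank
  - ticket 6 (Wrong timezone): agent_id=3 -> matches Dave
  - ticket 7 (Slow page load): agent_id=3 -> matches Dave
  - ticket 8 (Race condition): agent_id=1 -> matches Frank
Match against tickets (self):
  - ticket 1 (Off by one): blocked_by=NULL -> NULL
  - ticket 2 (Stale cache): blocked_by=1 -> Off by one
  - ticket 3 (Crash on save): blocked_by=NULL -> NULL
  - ticket 4 (Null pointer): blocked_by=3 -> Crash on save
  - ticket 5 (Memory leak): blocked_by=NULL -> NULL
  - ticket 6 (Wrong timezone): blocked_by=4 -> Null pointer
  - ticket 7 (Slow page load): blocked_by=4 -> Null pointer
  - ticket 8 (Race condition): blocked_by=NULL -> NULL

SQL:
SELECT a.title, b.name AS agent, c.title AS blocked_by
FROM tickets a
LEFT JOIN agents b ON a.agent_id = b.id
LEFT JOIN tickets c ON a.blocked_by = c.id

Result:
title          | agent | blocked_by   
---------------+-------+--------------
Off by one     | Zoe   | NULL         
Stale cache    | NULL  | Off by one   
Crash on save  | Frank | NULL         
Null pointer   | NULL  | Crash on save
Memory leak    | Frank | NULL         
Wrong timezone | Dave  | Null pointer 
Slow page load | Dave  | Null pointer 
Race condition | Frank | NULL         


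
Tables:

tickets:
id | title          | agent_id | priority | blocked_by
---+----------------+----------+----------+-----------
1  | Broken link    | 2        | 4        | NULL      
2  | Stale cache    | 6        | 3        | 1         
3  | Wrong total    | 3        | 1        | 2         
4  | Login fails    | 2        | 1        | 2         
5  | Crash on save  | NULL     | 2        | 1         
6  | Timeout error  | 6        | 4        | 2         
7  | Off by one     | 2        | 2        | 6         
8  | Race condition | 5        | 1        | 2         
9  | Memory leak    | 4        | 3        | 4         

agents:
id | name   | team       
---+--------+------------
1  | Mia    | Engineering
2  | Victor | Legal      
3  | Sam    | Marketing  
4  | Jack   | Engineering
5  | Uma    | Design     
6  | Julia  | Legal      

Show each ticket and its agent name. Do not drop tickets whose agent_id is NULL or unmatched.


LEFT JOIN keeps every row from tickets (the left table); where agent_id has no match in agents, the agent columns become NULL. Walk through each ticket:
  - ticket 1 (Broken link): agent_id=2 -> matches Victor
  - ticket 2 (Stale cache): agent_id=6 -> matches Julia
  - ticket 3 (Wrong total): agent_id=3 -> matches Sam
  - ticket 4 (Login fails): agent_id=2 -> matches Victor
  - ticket 5 (Crash on save): agent_id=NULL, no match -> kept with NULL
  - ticket 6 (Timeout error): agent_id=6 -> matches Julia
  - ticket 7 (Off by one): agent_id=2 -> matches Victor
  - ticket 8 (Race condition): agent_id=5 -> matches Uma
  - ticket 9 (Memory leak): agent_id=4 -> matches Jack
All 9 rows appear; 1 has NULL agent.

SQL:
SELECT a.title, b.name AS agent
FROM tickets a
LEFT JOIN agents b ON a.agent_id = b.id

Result:
title          | agent 
---------------+-------
Broken link    | Victor
Stale cache    | Julia 
Wrong total    | Sam   
Login fails    | Victor
Crash on save  | NULL  
Timeout error  | Julia 
Off by one     | Victor
Race condition | Uma   
Memory leak    | Jack  


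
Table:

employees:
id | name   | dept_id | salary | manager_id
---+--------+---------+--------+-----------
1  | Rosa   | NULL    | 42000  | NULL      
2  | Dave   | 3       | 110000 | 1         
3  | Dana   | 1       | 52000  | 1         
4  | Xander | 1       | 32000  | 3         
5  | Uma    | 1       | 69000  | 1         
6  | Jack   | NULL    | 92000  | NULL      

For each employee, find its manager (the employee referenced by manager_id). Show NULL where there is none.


This is a self-join: employees is joined to a second copy of itself, matching each row's manager_id to another row's id. Use LEFT JOIN so rows with manager_id=NULL are kept.
  - employee 1 (Rosa): manager_id=NULL -> NULL
  - employee 2 (Dave): manager_id=1 -> Rosa
  - employee 3 (Dana): manager_id=1 -> Rosa
  - employee 4 (Xander): manager_id=3 -> Dana
  - employee 5 (Uma): manager_id=1 -> Rosa
  - employee 6 (Jack): manager_id=NULL -> NULL

SQL:
SELECT a.name AS item, b.name AS manager
FROM employees a
LEFT JOIN employees b ON a.manager_id = b.id

Result:
item   | manager
-------+--------
Rosa   | NULL   
Dave   | Rosa   
Dana   | Rosa   
Xander | Dana   
Uma    | Rosa   
Jack   | NULL   


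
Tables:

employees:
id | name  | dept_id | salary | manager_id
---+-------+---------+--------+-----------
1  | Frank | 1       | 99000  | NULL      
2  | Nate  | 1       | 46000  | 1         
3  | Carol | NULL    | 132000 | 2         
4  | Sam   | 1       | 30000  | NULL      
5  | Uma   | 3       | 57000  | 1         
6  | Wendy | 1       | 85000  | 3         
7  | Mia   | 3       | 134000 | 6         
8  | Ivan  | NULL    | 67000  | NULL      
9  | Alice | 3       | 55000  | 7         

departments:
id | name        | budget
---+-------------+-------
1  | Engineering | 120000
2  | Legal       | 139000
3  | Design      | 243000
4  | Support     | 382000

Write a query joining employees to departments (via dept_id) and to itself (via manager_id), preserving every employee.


Two LEFT JOINs from the same base table employees: one to departments via dept_id, one to employees itself via manager_id. Both are LEFT so every employee is preserved.
Match against departments:
  - employee 1 (Frank): dept_id=1 -> matches Engineering
  - employee 2 (Nate): dept_id=1 -> matches Engineering
  - employee 3 (Carol): dept_id=NULL, no match -> kept with NULL
  - employee 4 (Sam): dept_id=1 -> matches Engineering
  - employee 5 (Uma): dept_id=3 -> matches Design
  - employee 6 (Wendy): dept_id=1 -> matches Engineering
  - employee 7 (Mia): dept_id=3 -> matches Design
  - employee 8 (Ivan): dept_id=NULL, no match -> kept with NULL
  - employee 9 (Alice): dept_id=3 -> matches Design
Match against employees (self):
  - employee 1 (Frank): manager_id=NULL -> NULL
  - employee 2 (Nate): manager_id=1 -> Frank
  - employee 3 (Carol): manager_id=2 -> Nate
  - employee 4 (Sam): manager_id=NULL -> NULL
  - employee 5 (Uma): manager_id=1 -> Frank
  - employee 6 (Wendy): manager_id=3 -> Carol
  - employee 7 (Mia): manager_id=6 -> Wendy
  - employee 8 (Ivan): manager_id=NULL -> NULL
  - employee 9 (Alice): manager_id=7 -> Mia

SQL:
SELECT a.name, b.name AS department, c.name AS manager
FROM employees a
LEFT JOIN departments b ON a.dept_id = b.id
LEFT JOIN employees c ON a.manager_id = c.id

Result:
name  | department  | manager
------+-------------+--------
Frank | Engineering | NULL   
Nate  | Engineering | Frank  
Carol | NULL        | Nate   
Sam   | Engineering | NULL   
Uma   | Design      | Frank  
Wendy | Engineering | Carol  
Mia   | Design      | Wendy  
Ivan  | NULL        | NULL   
Alice | Design      | Mia    


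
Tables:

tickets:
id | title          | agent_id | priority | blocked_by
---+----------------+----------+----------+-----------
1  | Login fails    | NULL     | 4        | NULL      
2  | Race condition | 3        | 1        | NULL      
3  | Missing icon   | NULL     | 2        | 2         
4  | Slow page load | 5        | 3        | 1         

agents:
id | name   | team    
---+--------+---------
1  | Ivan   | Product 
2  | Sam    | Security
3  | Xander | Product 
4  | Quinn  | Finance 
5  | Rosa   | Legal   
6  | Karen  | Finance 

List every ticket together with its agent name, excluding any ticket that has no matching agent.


INNER JOIN keeps only tickets rows whose agent_id matches an id in agents. Walk through each ticket:
  - ticket 1 (Login fails): agent_id=NULL, no match -> dropped
  - ticket 2 (Race condition): agent_id=3 -> matches Xander
  - ticket 3 (Missing icon): agent_id=NULL, no match -> dropped
  - ticket 4 (Slow page load): agent_id=5 -> matches Rosa
So 2 of 4 rows are dropped.

SQL:
SELECT a.title, b.name AS agent
FROM tickets a
INNER JOIN agents b ON a.agent_id = b.id

Result:
title          | agent 
---------------+-------
Race condition | Xander
Slow page load | Rosa  


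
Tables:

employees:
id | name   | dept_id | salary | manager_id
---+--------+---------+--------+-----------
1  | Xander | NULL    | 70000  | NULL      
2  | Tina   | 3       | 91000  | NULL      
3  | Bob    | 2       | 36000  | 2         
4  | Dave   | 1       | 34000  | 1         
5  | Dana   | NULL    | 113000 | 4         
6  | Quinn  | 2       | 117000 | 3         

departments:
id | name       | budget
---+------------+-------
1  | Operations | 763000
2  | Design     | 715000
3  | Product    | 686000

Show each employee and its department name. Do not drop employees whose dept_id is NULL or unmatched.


LEFT JOIN keeps every row from employees (the left table); where dept_id has no match in departments, the department columns become NULL. Walk through each employee:
  - employee 1 (Xander): dept_id=NULL, no match -> kept with NULL
  - employee 2 (Tina): dept_id=3 -> matches Product
  - employee 3 (Bob): dept_id=2 -> matches Design
  - employee 4 (Dave): dept_id=1 -> matches Operations
  - employee 5 (Dana): dept_id=NULL, no match -> kept with NULL
  - employee 6 (Quinn): dept_id=2 -> matches Design
All 6 rows appear; 2 have NULL department.

SQL:
SELECT a.name, b.name AS department
FROM employees a
LEFT JOIN departments b ON a.dept_id = b.id

Result:
name   | department
-------+-----------
Xander | NULL      
Tina   | Product   
Bob    | Design    
Dave   | Operations
Dana   | NULL      
Quinn  | Design    


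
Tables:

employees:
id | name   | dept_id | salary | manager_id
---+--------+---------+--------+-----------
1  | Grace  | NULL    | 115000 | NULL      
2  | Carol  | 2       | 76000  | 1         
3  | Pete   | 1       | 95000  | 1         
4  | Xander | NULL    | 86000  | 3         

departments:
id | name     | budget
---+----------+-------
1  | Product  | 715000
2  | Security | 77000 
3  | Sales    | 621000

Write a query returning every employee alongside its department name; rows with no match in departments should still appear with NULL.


LEFT JOIN keeps every row from employees (the left table); where dept_id has no match in departments, the department columns become NULL. Walk through each employee:
  - employee 1 (Grace): dept_id=NULL, no match -> kept with NULL
  - employee 2 (Carol): dept_id=2 -> matches Security
  - employee 3 (Pete): dept_id=1 -> matches Product
  - employee 4 (Xander): dept_id=NULL, no match -> kept with NULL
All 4 rows appear; 2 have NULL department.

SQL:
SELECT a.name, b.name AS department
FROM employees a
LEFT JOIN departments b ON a.dept_id = b.id

Result:
name   | department
-------+-----------
Grace  | NULL      
Carol  | Security  
Pete   | Product   
Xander | NULL      


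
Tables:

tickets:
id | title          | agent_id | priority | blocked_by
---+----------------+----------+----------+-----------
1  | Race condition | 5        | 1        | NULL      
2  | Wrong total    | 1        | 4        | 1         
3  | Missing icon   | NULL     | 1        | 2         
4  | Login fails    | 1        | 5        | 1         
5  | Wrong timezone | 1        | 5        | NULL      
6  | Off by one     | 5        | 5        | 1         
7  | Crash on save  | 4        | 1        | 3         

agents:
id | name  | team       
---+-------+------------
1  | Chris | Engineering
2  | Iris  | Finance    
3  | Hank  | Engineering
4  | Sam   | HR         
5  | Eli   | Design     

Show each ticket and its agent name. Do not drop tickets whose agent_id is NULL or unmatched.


LEFT JOIN keeps every row from tickets (the left table); where agent_id has no match in agents, the agent columns become NULL. Walk through each ticket:
  - ticket 1 (Race condition): agent_id=5 -> matches Eli
  - ticket 2 (Wrong total): agent_id=1 -> matches Chris
  - ticket 3 (Missing icon): agent_id=NULL, no match -> kept with NULL
  - ticket 4 (Login fails): agent_id=1 -> matches Chris
  - ticket 5 (Wrong timezone): agent_id=1 -> matches Chris
  - ticket 6 (Off by one): agent_id=5 -> matches Eli
  - ticket 7 (Crash on save): agent_id=4 -> matches Sam
All 7 rows appear; 1 has NULL agent.

SQL:
SELECT a.title, b.name AS agent
FROM tickets a
LEFT JOIN agents b ON a.agent_id = b.id

Result:
title          | agent
---------------+------
Race condition | Eli  
Wrong total    | Chris
Missing icon   | NULL 
Login fails    | Chris
Wrong timezone | Chris
Off by one     | Eli  
Crash on save  | Sam  


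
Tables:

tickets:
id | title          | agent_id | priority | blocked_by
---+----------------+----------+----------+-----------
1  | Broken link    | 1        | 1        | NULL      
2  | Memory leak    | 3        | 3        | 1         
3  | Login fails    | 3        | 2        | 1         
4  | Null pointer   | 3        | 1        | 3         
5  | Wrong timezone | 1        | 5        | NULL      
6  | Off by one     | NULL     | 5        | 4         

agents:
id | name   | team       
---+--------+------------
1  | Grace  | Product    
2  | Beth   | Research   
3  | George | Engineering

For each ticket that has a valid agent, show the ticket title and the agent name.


INNER JOIN keeps only tickets rows whose agent_id matches an id in agents. Walk through each ticket:
  - ticket 1 (Broken link): agent_id=1 -> matches Grace
  - ticket 2 (Memory leak): agent_id=3 -> matches George
  - ticket 3 (Login fails): agent_id=3 -> matches George
  - ticket 4 (Null pointer): agent_id=3 -> matches George
  - ticket 5 (Wrong timezone): agent_id=1 -> matches Grace
  - ticket 6 (Off by one): agent_id=NULL, no match -> dropped
So 1 of 6 rows is dropped.

SQL:
SELECT a.title, b.name AS agent
FROM tickets a
INNER JOIN agents b ON a.agent_id = b.id

Result:
title          | agent 
---------------+-------
Broken link    | Grace 
Memory leak    | George
Login fails    | George
Null pointer   | George
Wrong timezone | Grace 


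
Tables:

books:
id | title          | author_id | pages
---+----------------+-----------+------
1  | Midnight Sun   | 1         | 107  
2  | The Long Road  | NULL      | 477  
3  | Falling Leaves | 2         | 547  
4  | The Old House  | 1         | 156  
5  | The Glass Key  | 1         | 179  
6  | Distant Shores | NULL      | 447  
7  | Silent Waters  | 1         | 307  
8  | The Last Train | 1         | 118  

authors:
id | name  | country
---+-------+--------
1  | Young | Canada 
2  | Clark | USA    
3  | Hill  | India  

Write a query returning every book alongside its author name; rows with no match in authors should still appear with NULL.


LEFT JOIN keeps every row from books (the left table); where author_id has no match in authors, the author columns become NULL. Walk through each book:
  - book 1 (Midnight Sun): author_id=1 -> matches Young
  - book 2 (The Long Road): author_id=NULL, no match -> kept with NULL
  - book 3 (Falling Leaves): author_id=2 -> matches Clark
  - book 4 (The Old House): author_id=1 -> matches Young
  - book 5 (The Glass Key): author_id=1 -> matches Young
  - book 6 (Distant Shores): author_id=NULL, no match -> kept with NULL
  - book 7 (Silent Waters): author_id=1 -> matches Young
  - book 8 (The Last Train): author_id=1 -> matches Young
All 8 rows appear; 2 have NULL author.

SQL:
SELECT a.title, b.name AS author
FROM books a
LEFT JOIN authors b ON a.author_id = b.id

Result:
title          | author
---------------+-------
Midnight Sun   | Young 
The Long Road  | NULL  
Falling Leaves | Clark 
The Old House  | Young 
The Glass Key  | Young 
Distant Shores | NULL  
Silent Waters  | Young 
The Last Train | Young 


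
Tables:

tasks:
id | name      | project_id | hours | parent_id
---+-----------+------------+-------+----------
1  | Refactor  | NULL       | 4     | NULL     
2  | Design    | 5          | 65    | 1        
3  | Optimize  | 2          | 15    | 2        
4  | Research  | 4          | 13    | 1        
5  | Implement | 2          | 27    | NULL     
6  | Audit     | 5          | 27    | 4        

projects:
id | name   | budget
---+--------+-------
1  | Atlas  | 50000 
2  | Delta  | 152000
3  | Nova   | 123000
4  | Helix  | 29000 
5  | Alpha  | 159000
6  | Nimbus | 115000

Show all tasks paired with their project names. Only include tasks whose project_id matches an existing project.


INNER JOIN keeps only tasks rows whose project_id matches an id in projects. Walk through each task:
  - task 1 (Refactor): project_id=NULL, no match -> dropped
  - task 2 (Design): project_id=5 -> matches Alpha
  - task 3 (Optimize): project_id=2 -> matches Delta
  - task 4 (Research): project_id=4 -> matches Helix
  - task 5 (Implement): project_id=2 -> matches Delta
  - task 6 (Audit): project_id=5 -> matches Alpha
So 1 of 6 rows is dropped.

SQL:
SELECT a.name, b.name AS project
FROM tasks a
INNER JOIN projects b ON a.project_id = b.id

Result:
name      | project
----------+--------
Design    | Alpha  
Optimize  | Delta  
Research  | Helix  
Implement | Delta  
Audit     | Alpha  
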